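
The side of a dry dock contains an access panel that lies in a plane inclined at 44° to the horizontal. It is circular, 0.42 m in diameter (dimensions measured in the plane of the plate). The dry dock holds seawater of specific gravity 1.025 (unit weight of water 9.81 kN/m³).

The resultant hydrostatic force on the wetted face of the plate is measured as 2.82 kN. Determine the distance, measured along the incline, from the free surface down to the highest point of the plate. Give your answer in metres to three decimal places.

y_top ≈ 2.704 m

γ = 1.025 × 9.81 = 10.05525 kN/m³.
A = π(0.21)² = 0.138544 m².
From F = γ·h_c·A, the centroid depth is h_c = 2.82/(10.05525 × 0.138544) = 2.02427 m.
Let θ = 44° be the plate's angle to the horizontal; measure y along the incline from where the plane meets the free surface. Vertical depth h = y·sinθ with sinθ = 0.694658.
Along the incline, y_c = h_c/sinθ = 2.02427/0.694658 = 2.91405 m.
The centroid is at the centre, 0.21 m below the top of the plate, so the highest point sits at y_top = 2.91405 − 0.21 = 2.70405 m along the incline.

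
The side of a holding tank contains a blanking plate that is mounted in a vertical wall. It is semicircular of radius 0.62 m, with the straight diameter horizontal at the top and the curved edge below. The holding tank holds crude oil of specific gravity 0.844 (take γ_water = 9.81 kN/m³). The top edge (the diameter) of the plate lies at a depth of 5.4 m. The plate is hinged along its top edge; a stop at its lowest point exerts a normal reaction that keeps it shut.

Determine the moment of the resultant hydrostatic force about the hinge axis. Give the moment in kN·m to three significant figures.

M ≈ 7.58 kN·m

γ = 0.844 × 9.81 = 8.27964 kN/m³.
The centroid of a semicircle lies 4r/(3π) = 0.263136 m from the diameter, here below the top edge, so the centroid depth is h_c = 5.4 + 0.263136 = 5.66314 m.
A = πr²/2 = π × 0.62²/2 = 0.603814 m².
Resultant F = γ·h_c·A = 8.27964 × 5.66314 × 0.603814 = 28.3121 kN.
I_c = (π/8 − 8/(9π))·r⁴ = 0.109757 × 0.62⁴ = 0.0162181 m⁴.
Centre of pressure: y_p = y_c + I_c/(y_c·A) = 5.66314 + 0.0162181/(5.66314 × 0.603814) = 5.66314 + 0.00474285 = 5.66788 m along the plane.
The resultant acts 0.263136 + 0.00474285 = 0.267879 m (along the plate) below the hinge at the top edge, so the moment about the hinge is M = F × 0.267879 = 28.3121 × 0.267879 = 7.58422 kN·m.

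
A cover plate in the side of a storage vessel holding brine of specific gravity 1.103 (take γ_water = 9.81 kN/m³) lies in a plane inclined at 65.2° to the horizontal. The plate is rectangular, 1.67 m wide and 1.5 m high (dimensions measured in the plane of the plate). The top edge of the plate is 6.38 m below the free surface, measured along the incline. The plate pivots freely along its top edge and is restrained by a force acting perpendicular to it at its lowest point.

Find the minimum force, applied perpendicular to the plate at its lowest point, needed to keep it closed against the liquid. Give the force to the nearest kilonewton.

P ≈ 91 kN

γ = 1.103 × 9.81 = 10.82043 kN/m³.
Let θ = 65.2° be the plate's angle to the horizontal; measure y along the incline from where the plane meets the free surface. Vertical depth h = y·sinθ with sinθ = 0.907777.
The centroid lies 1.5/2 = 0.75 m below the top edge, so y_c = 6.38 + 0.75 = 7.13 m and h_c = 7.13 × 0.907777 = 6.47245 m.
A = 1.67 × 1.5 = 2.505 m².
Resultant F = γ·h_c·A = 10.82043 × 6.47245 × 2.505 = 175.437 kN.
I_c = b·h³/12 = 1.67 × 1.5³/12 = 0.469687 m⁴.
Centre of pressure: y_p = y_c + I_c/(y_c·A) = 7.13 + 0.469687/(7.13 × 2.505) = 7.13 + 0.0262973 = 7.1563 m along the plane.
The resultant acts 0.75 + 0.0262973 = 0.776297 m (along the plate) below the hinge at the top edge, so the moment about the hinge is M = F × 0.776297 = 175.437 × 0.776297 = 136.191 kN·m.
A normal force at the bottom, 1.5 m from the hinge, must supply this moment: P = 136.191/1.5 = 90.794 kN.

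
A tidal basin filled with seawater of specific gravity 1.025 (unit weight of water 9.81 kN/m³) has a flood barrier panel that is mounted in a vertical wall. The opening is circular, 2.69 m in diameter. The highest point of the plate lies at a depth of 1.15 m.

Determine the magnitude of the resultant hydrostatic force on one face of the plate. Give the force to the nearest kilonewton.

γ = 1.025 × 9.81 = 10.05525 kN/m³.
The centroid is at the centre, 1.345 m below the top of the plate, so the centroid depth is h_c = 1.15 + 1.345 = 2.495 m.
A = π(1.345)² = 5.68322 m².
Resultant F = γ·h_c·A = 10.05525 × 2.495 × 5.68322 = 142.58 kN.

F ≈ 143 kN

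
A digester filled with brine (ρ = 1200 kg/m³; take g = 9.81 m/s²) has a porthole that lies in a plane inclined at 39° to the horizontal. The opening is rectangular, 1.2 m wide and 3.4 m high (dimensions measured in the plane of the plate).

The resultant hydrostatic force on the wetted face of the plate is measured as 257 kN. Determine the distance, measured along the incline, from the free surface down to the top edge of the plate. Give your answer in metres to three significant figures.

γ = ρg = 1200 × 9.81 / 1000 = 11.772 kN/m³.
A = 1.2 × 3.4 = 4.08 m².
From F = γ·h_c·A, the centroid depth is h_c = 257/(11.772 × 4.08) = 5.35085 m.
Let θ = 39° be the plate's angle to the horizontal; measure y along the incline from where the plane meets the free surface. Vertical depth h = y·sinθ with sinθ = 0.629320.
Along the incline, y_c = h_c/sinθ = 5.35085/0.629320 = 8.50259 m.
The centroid lies 3.4/2 = 1.7 m below the top edge, so the top edge sits at y_top = 8.50259 − 1.7 = 6.80259 m along the incline.

y_top ≈ 6.80 m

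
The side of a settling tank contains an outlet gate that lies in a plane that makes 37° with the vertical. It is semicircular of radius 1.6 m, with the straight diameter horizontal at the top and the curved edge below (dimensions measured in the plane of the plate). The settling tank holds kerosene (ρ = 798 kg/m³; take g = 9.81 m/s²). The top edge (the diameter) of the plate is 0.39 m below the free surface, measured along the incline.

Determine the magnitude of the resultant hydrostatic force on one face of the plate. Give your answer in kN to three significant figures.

γ = ρg = 798 × 9.81 / 1000 = 7.82838 kN/m³.
The plate makes 37° with the vertical, i.e. θ = 90° − 37° = 53° to the horizontal. Measuring y along the incline from the free-surface line, vertical depth h = y·sinθ with sinθ = 0.798636.
The centroid of a semicircle lies 4r/(3π) = 0.679061 m from the diameter, here below the top edge, so y_c = 0.39 + 0.679061 = 1.06906 m and h_c = 1.06906 × 0.798636 = 0.85379 m.
A = πr²/2 = π × 1.6²/2 = 4.02124 m².
Resultant F = γ·h_c·A = 7.82838 × 0.85379 × 4.02124 = 26.8771 kN.

F ≈ 26.9 kN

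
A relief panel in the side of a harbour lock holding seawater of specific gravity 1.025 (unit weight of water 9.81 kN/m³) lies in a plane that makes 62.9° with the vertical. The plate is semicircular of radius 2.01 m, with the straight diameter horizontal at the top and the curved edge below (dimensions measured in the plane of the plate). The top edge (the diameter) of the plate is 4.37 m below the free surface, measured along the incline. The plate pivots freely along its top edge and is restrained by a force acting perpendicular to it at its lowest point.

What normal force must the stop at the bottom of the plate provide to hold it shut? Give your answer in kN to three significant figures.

P ≈ 68.5 kN

γ = 1.025 × 9.81 = 10.05525 kN/m³.
The plate makes 62.9° with the vertical, i.e. θ = 90° − 62.9° = 27.1° to the horizontal. Measuring y along the incline from the free-surface line, vertical depth h = y·sinθ with sinθ = 0.455545.
The centroid of a semicircle lies 4r/(3π) = 0.85307 m from the diameter, here below the top edge, so y_c = 4.37 + 0.85307 = 5.22307 m and h_c = 5.22307 × 0.455545 = 2.37934 m.
A = πr²/2 = π × 2.01²/2 = 6.34617 m².
Resultant F = γ·h_c·A = 10.05525 × 2.37934 × 6.34617 = 151.831 kN.
I_c = (π/8 − 8/(9π))·r⁴ = 0.109757 × 2.01⁴ = 1.7915 m⁴.
Centre of pressure: y_p = y_c + I_c/(y_c·A) = 5.22307 + 1.7915/(5.22307 × 6.34617) = 5.22307 + 0.054048 = 5.27712 m along the plane.
The resultant acts 0.85307 + 0.054048 = 0.907118 m (along the plate) below the hinge at the top edge, so the moment about the hinge is M = F × 0.907118 = 151.831 × 0.907118 = 137.729 kN·m.
A normal force at the bottom, 2.01 m from the hinge, must supply this moment: P = 137.729/2.01 = 68.5219 kN.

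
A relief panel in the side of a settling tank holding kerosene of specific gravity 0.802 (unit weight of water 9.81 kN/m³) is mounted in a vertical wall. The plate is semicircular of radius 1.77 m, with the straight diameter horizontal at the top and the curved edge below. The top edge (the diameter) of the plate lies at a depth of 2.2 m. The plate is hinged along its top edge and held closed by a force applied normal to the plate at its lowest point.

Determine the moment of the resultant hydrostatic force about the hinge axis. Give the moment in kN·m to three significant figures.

M ≈ 94.3 kN·m

γ = 0.802 × 9.81 = 7.86762 kN/m³.
The centroid of a semicircle lies 4r/(3π) = 0.751211 m from the diameter, here below the top edge, so the centroid depth is h_c = 2.2 + 0.751211 = 2.95121 m.
A = πr²/2 = π × 1.77²/2 = 4.92115 m².
Resultant F = γ·h_c·A = 7.86762 × 2.95121 × 4.92115 = 114.264 kN.
I_c = (π/8 − 8/(9π))·r⁴ = 0.109757 × 1.77⁴ = 1.07727 m⁴.
Centre of pressure: y_p = y_c + I_c/(y_c·A) = 2.95121 + 1.07727/(2.95121 × 4.92115) = 2.95121 + 0.0741751 = 3.02539 m along the plane.
The resultant acts 0.751211 + 0.0741751 = 0.825386 m (along the plate) below the hinge at the top edge, so the moment about the hinge is M = F × 0.825386 = 114.264 × 0.825386 = 94.3119 kN·m.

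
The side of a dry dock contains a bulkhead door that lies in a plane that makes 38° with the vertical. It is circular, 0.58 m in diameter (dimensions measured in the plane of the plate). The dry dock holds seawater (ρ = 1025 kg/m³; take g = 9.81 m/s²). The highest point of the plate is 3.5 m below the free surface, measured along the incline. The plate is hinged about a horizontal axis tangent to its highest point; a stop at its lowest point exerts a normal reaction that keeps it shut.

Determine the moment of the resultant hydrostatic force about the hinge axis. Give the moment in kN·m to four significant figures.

M ≈ 2.345 kN·m

γ = ρg = 1025 × 9.81 / 1000 = 10.05525 kN/m³.
The plate makes 38° with the vertical, i.e. θ = 90° − 38° = 52° to the horizontal. Measuring y along the incline from the free-surface line, vertical depth h = y·sinθ with sinθ = 0.788011.
The centroid is at the centre, 0.29 m below the top of the plate, so y_c = 3.5 + 0.29 = 3.79 m and h_c = 3.79 × 0.788011 = 2.98656 m.
A = π(0.29)² = 0.264208 m².
Resultant F = γ·h_c·A = 10.05525 × 2.98656 × 0.264208 = 7.93433 kN.
I_c = πr⁴/4 = π × 0.29⁴/4 = 0.00555497 m⁴.
Centre of pressure: y_p = y_c + I_c/(y_c·A) = 3.79 + 0.00555497/(3.79 × 0.264208) = 3.79 + 0.00554749 = 3.79555 m along the plane.
The resultant acts 0.29 + 0.00554749 = 0.295547 m (along the plate) below the hinge at the top edge, so the moment about the hinge is M = F × 0.295547 = 7.93433 × 0.295547 = 2.34497 kN·m.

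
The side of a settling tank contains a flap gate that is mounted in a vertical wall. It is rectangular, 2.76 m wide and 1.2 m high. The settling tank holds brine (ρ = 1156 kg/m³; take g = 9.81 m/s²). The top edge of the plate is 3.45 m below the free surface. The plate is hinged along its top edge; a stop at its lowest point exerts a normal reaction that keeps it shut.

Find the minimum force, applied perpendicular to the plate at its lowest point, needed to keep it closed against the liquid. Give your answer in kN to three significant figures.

γ = ρg = 1156 × 9.81 / 1000 = 11.34036 kN/m³.
The centroid lies 1.2/2 = 0.6 m below the top edge, so the centroid depth is h_c = 3.45 + 0.6 = 4.05 m.
A = 2.76 × 1.2 = 3.312 m².
Resultant F = γ·h_c·A = 11.34036 × 4.05 × 3.312 = 152.115 kN.
I_c = b·h³/12 = 2.76 × 1.2³/12 = 0.39744 m⁴.
Centre of pressure: y_p = y_c + I_c/(y_c·A) = 4.05 + 0.39744/(4.05 × 3.312) = 4.05 + 0.0296296 = 4.07963 m along the plane.
The resultant acts 0.6 + 0.0296296 = 0.62963 m (along the plate) below the hinge at the top edge, so the moment about the hinge is M = F × 0.62963 = 152.115 × 0.62963 = 95.7762 kN·m.
A normal force at the bottom, 1.2 m from the hinge, must supply this moment: P = 95.7762/1.2 = 79.8135 kN.

P ≈ 79.8 kN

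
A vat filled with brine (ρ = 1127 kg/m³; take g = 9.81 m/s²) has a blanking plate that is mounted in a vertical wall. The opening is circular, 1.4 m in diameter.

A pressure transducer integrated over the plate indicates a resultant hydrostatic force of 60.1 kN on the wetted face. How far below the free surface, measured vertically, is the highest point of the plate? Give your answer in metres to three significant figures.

γ = ρg = 1127 × 9.81 / 1000 = 11.05587 kN/m³.
A = π(0.7)² = 1.53938 m².
From F = γ·h_c·A, the centroid depth is h_c = 60.1/(11.05587 × 1.53938) = 3.53131 m.
The centroid is at the centre, 0.7 m below the top of the plate, so the highest point sits at h_top = 3.53131 − 0.7 = 2.83131 m below the surface.

d_top ≈ 2.83 m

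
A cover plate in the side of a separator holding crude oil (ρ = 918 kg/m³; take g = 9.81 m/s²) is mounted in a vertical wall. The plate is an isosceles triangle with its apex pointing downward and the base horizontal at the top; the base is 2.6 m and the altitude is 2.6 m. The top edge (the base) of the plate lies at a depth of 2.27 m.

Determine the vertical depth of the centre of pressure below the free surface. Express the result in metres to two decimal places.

h_p = 3.26 m

γ = ρg = 918 × 9.81 / 1000 = 9.00558 kN/m³.
With the apex down, the centroid sits h/3 = 2.6/3 = 0.866667 m below the base (the top edge), so the centroid depth is h_c = 2.27 + 0.866667 = 3.13667 m.
A = ½ × 2.6 × 2.6 = 3.38 m².
Resultant F = γ·h_c·A = 9.00558 × 3.13667 × 3.38 = 95.4767 kN.
I_c = b·h³/36 = 2.6 × 2.6³/36 = 1.26938 m⁴.
Centre of pressure: y_p = y_c + I_c/(y_c·A) = 3.13667 + 1.26938/(3.13667 × 3.38) = 3.13667 + 0.119731 = 3.2564 m along the plane.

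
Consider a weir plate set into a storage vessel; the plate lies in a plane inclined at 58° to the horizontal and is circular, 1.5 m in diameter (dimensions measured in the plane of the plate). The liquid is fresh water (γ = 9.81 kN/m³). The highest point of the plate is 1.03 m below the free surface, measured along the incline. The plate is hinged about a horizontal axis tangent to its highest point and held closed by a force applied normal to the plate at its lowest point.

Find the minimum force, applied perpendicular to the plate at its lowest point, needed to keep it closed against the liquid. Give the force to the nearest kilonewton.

P ≈ 14 kN

γ = 9.81 kN/m³.
Let θ = 58° be the plate's angle to the horizontal; measure y along the incline from where the plane meets the free surface. Vertical depth h = y·sinθ with sinθ = 0.848048.
The centroid is at the centre, 0.75 m below the top of the plate, so y_c = 1.03 + 0.75 = 1.78 m and h_c = 1.78 × 0.848048 = 1.50953 m.
A = π(0.75)² = 1.76715 m².
Resultant F = γ·h_c·A = 9.81 × 1.50953 × 1.76715 = 26.1688 kN.
I_c = πr⁴/4 = π × 0.75⁴/4 = 0.248505 m⁴.
Centre of pressure: y_p = y_c + I_c/(y_c·A) = 1.78 + 0.248505/(1.78 × 1.76715) = 1.78 + 0.0790027 = 1.859 m along the plane.
The resultant acts 0.75 + 0.0790027 = 0.829003 m (along the plate) below the hinge at the top edge, so the moment about the hinge is M = F × 0.829003 = 26.1688 × 0.829003 = 21.694 kN·m.
A normal force at the bottom, 1.5 m from the hinge, must supply this moment: P = 21.694/1.5 = 14.4627 kN.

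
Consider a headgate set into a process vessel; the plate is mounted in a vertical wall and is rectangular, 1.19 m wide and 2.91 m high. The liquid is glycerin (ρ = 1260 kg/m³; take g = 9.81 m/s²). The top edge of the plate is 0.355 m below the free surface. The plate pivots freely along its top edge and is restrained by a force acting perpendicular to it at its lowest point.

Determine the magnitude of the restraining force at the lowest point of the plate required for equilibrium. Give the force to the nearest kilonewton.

P ≈ 49 kN

γ = ρg = 1260 × 9.81 / 1000 = 12.3606 kN/m³.
The centroid lies 2.91/2 = 1.455 m below the top edge, so the centroid depth is h_c = 0.355 + 1.455 = 1.81 m.
A = 1.19 × 2.91 = 3.4629 m².
Resultant F = γ·h_c·A = 12.3606 × 1.81 × 3.4629 = 77.4744 kN.
I_c = b·h³/12 = 1.19 × 2.91³/12 = 2.44368 m⁴.
Centre of pressure: y_p = y_c + I_c/(y_c·A) = 1.81 + 2.44368/(1.81 × 3.4629) = 1.81 + 0.389875 = 2.19988 m along the plane.
The resultant acts 1.455 + 0.389875 = 1.84488 m (along the plate) below the hinge at the top edge, so the moment about the hinge is M = F × 1.84488 = 77.4744 × 1.84488 = 142.931 kN·m.
A normal force at the bottom, 2.91 m from the hinge, must supply this moment: P = 142.931/2.91 = 49.1172 kN.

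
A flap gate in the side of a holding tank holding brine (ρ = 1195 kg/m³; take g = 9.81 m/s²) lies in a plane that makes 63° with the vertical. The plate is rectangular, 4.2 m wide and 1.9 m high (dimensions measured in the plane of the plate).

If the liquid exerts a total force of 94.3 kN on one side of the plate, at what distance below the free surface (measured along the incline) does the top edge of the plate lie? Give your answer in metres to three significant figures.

y_top ≈ 1.27 m

γ = ρg = 1195 × 9.81 / 1000 = 11.72295 kN/m³.
A = 4.2 × 1.9 = 7.98 m².
From F = γ·h_c·A, the centroid depth is h_c = 94.3/(11.72295 × 7.98) = 1.00803 m.
The plate makes 63° with the vertical, i.e. θ = 90° − 63° = 27° to the horizontal. Measuring y along the incline from the free-surface line, vertical depth h = y·sinθ with sinθ = 0.453990.
Along the incline, y_c = h_c/sinθ = 1.00803/0.453990 = 2.22038 m.
The centroid lies 1.9/2 = 0.95 m below the top edge, so the top edge sits at y_top = 2.22038 − 0.95 = 1.27038 m along the incline.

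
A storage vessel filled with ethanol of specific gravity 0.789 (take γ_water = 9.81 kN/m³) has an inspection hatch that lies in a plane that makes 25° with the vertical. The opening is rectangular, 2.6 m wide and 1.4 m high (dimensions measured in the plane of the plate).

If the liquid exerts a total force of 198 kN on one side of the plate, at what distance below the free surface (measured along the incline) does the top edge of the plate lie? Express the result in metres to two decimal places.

y_top ≈ 7.05 m

γ = 0.789 × 9.81 = 7.74009 kN/m³.
A = 2.6 × 1.4 = 3.64 m².
From F = γ·h_c·A, the centroid depth is h_c = 198/(7.74009 × 3.64) = 7.02777 m.
The plate makes 25° with the vertical, i.e. θ = 90° − 25° = 65° to the horizontal. Measuring y along the incline from the free-surface line, vertical depth h = y·sinθ with sinθ = 0.906308.
Along the incline, y_c = h_c/sinθ = 7.02777/0.906308 = 7.75428 m.
The centroid lies 1.4/2 = 0.7 m below the top edge, so the top edge sits at y_top = 7.75428 − 0.7 = 7.05428 m along the incline.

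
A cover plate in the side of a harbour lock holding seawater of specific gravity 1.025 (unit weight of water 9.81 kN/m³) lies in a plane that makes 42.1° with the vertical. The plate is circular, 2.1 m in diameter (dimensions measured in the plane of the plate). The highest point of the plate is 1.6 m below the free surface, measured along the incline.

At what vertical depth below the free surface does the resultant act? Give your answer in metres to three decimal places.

h_p = 2.043 m

γ = 1.025 × 9.81 = 10.05525 kN/m³.
The plate makes 42.1° with the vertical, i.e. θ = 90° − 42.1° = 47.9° to the horizontal. Measuring y along the incline from the free-surface line, vertical depth h = y·sinθ with sinθ = 0.741976.
The centroid is at the centre, 1.05 m below the top of the plate, so y_c = 1.6 + 1.05 = 2.65 m and h_c = 2.65 × 0.741976 = 1.96624 m.
A = π(1.05)² = 3.46361 m².
Resultant F = γ·h_c·A = 10.05525 × 1.96624 × 3.46361 = 68.4792 kN.
I_c = πr⁴/4 = π × 1.05⁴/4 = 0.954656 m⁴.
Centre of pressure: y_p = y_c + I_c/(y_c·A) = 2.65 + 0.954656/(2.65 × 3.46361) = 2.65 + 0.104009 = 2.75401 m along the plane.
Vertically, h_p = y_p·sinθ = 2.75401 × 0.741976 = 2.04341 m.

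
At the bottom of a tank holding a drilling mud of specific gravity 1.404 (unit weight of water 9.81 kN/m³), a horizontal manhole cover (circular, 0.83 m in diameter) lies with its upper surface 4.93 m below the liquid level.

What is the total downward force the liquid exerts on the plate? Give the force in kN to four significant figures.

F ≈ 36.74 kN

γ = 1.404 × 9.81 = 13.77324 kN/m³.
The plate is horizontal, so pressure is uniform at p = γ·h = 13.77324 × 4.93 = 67.9021 kN/m².
A = π(0.415)² = 0.541061 m².
F = p·A = 67.9021 × 0.541061 = 36.7392 kN.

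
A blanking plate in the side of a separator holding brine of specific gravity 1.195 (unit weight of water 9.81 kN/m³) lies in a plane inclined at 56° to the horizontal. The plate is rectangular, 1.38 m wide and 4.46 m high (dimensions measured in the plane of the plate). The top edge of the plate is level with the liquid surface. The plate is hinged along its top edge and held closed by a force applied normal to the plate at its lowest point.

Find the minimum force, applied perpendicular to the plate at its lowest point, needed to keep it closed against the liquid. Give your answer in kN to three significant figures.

γ = 1.195 × 9.81 = 11.72295 kN/m³.
Let θ = 56° be the plate's angle to the horizontal; measure y along the incline from where the plane meets the free surface. Vertical depth h = y·sinθ with sinθ = 0.829038.
The centroid lies 4.46/2 = 2.23 m below the top edge, so y_c = 2.23 m and h_c = 2.23 × 0.829038 = 1.84875 m.
A = 1.38 × 4.46 = 6.1548 m².
Resultant F = γ·h_c·A = 11.72295 × 1.84875 × 6.1548 = 133.392 kN.
I_c = b·h³/12 = 1.38 × 4.46³/12 = 10.2024 m⁴.
Centre of pressure: y_p = y_c + I_c/(y_c·A) = 2.23 + 10.2024/(2.23 × 6.1548) = 2.23 + 0.743333 = 2.97333 m along the plane.
The resultant acts 2.23 + 0.743333 = 2.97333 m (along the plate) below the hinge at the top edge, so the moment about the hinge is M = F × 2.97333 = 133.392 × 2.97333 = 396.618 kN·m.
A normal force at the bottom, 4.46 m from the hinge, must supply this moment: P = 396.618/4.46 = 88.9278 kN.

P ≈ 88.9 kN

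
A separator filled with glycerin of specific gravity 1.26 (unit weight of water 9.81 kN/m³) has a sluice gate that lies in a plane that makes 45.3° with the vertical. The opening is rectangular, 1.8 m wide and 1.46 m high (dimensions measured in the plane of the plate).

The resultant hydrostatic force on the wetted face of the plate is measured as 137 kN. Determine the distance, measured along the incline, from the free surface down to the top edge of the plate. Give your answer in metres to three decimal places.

γ = 1.26 × 9.81 = 12.3606 kN/m³.
A = 1.8 × 1.46 = 2.628 m².
From F = γ·h_c·A, the centroid depth is h_c = 137/(12.3606 × 2.628) = 4.21751 m.
The plate makes 45.3° with the vertical, i.e. θ = 90° − 45.3° = 44.7° to the horizontal. Measuring y along the incline from the free-surface line, vertical depth h = y·sinθ with sinθ = 0.703395.
Along the incline, y_c = h_c/sinθ = 4.21751/0.703395 = 5.99593 m.
The centroid lies 1.46/2 = 0.73 m below the top edge, so the top edge sits at y_top = 5.99593 − 0.73 = 5.26593 m along the incline.

y_top ≈ 5.266 m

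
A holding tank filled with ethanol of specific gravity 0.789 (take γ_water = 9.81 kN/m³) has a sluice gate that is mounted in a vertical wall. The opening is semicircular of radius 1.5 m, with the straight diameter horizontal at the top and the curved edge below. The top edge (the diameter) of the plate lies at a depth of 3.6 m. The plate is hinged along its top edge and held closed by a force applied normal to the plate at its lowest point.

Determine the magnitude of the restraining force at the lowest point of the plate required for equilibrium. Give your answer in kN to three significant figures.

P ≈ 52.1 kN

γ = 0.789 × 9.81 = 7.74009 kN/m³.
The centroid of a semicircle lies 4r/(3π) = 0.63662 m from the diameter, here below the top edge, so the centroid depth is h_c = 3.6 + 0.63662 = 4.23662 m.
A = πr²/2 = π × 1.5²/2 = 3.53429 m².
Resultant F = γ·h_c·A = 7.74009 × 4.23662 × 3.53429 = 115.896 kN.
I_c = (π/8 − 8/(9π))·r⁴ = 0.109757 × 1.5⁴ = 0.555645 m⁴.
Centre of pressure: y_p = y_c + I_c/(y_c·A) = 4.23662 + 0.555645/(4.23662 × 3.53429) = 4.23662 + 0.0371087 = 4.27373 m along the plane.
The resultant acts 0.63662 + 0.0371087 = 0.673729 m (along the plate) below the hinge at the top edge, so the moment about the hinge is M = F × 0.673729 = 115.896 × 0.673729 = 78.0825 kN·m.
A normal force at the bottom, 1.5 m from the hinge, must supply this moment: P = 78.0825/1.5 = 52.055 kN.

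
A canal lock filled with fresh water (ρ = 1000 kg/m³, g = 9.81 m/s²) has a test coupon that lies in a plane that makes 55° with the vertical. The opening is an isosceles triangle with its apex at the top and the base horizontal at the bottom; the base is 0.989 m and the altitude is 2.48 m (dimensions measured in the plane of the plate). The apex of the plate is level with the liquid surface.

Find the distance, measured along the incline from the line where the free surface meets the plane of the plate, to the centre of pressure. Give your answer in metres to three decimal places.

y_p = 1.860 m

γ = ρg = 1000 × 9.81 = 9810 N/m³ = 9.81 kN/m³.
The plate makes 55° with the vertical, i.e. θ = 90° − 55° = 35° to the horizontal. Measuring y along the incline from the free-surface line, vertical depth h = y·sinθ with sinθ = 0.573576.
With the apex up, the centroid sits 2h/3 = 2 × 2.48/3 = 1.65333 m below the apex, so y_c = 1.65333 m and h_c = 1.65333 × 0.573576 = 0.94831 m.
A = ½ × 0.989 × 2.48 = 1.22636 m².
Resultant F = γ·h_c·A = 9.81 × 0.94831 × 1.22636 = 11.4087 kN.
I_c = b·h³/36 = 0.989 × 2.48³/36 = 0.419034 m⁴.
Centre of pressure: y_p = y_c + I_c/(y_c·A) = 1.65333 + 0.419034/(1.65333 × 1.22636) = 1.65333 + 0.206667 = 1.86 m along the plane.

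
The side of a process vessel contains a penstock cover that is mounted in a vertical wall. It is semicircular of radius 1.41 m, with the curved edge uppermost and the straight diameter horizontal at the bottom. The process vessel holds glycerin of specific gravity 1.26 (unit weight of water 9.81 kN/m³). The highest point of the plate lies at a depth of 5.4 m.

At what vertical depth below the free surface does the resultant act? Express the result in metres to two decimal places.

h_p = 6.23 m

γ = 1.26 × 9.81 = 12.3606 kN/m³.
The centroid lies 4r/(3π) = 0.598423 m above the diameter, so r − 4r/(3π) = 1.41 − 0.598423 = 0.811577 m below the topmost point, so the centroid depth is h_c = 5.4 + 0.811577 = 6.21158 m.
A = πr²/2 = π × 1.41²/2 = 3.1229 m².
Resultant F = γ·h_c·A = 12.3606 × 6.21158 × 3.1229 = 239.773 kN.
I_c = (π/8 − 8/(9π))·r⁴ = 0.109757 × 1.41⁴ = 0.433819 m⁴.
Centre of pressure: y_p = y_c + I_c/(y_c·A) = 6.21158 + 0.433819/(6.21158 × 3.1229) = 6.21158 + 0.0223639 = 6.23394 m along the plane.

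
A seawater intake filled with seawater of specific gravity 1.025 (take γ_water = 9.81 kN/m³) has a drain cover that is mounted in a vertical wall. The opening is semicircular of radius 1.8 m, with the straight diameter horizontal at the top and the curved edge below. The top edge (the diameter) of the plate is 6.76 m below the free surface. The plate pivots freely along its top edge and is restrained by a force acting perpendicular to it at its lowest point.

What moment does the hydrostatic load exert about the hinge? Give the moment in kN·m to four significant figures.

γ = 1.025 × 9.81 = 10.05525 kN/m³.
The centroid of a semicircle lies 4r/(3π) = 0.763944 m from the diameter, here below the top edge, so the centroid depth is h_c = 6.76 + 0.763944 = 7.52394 m.
A = πr²/2 = π × 1.8²/2 = 5.08938 m².
Resultant F = γ·h_c·A = 10.05525 × 7.52394 × 5.08938 = 385.038 kN.
I_c = (π/8 − 8/(9π))·r⁴ = 0.109757 × 1.8⁴ = 1.15219 m⁴.
Centre of pressure: y_p = y_c + I_c/(y_c·A) = 7.52394 + 1.15219/(7.52394 × 5.08938) = 7.52394 + 0.0300894 = 7.55403 m along the plane.
The resultant acts 0.763944 + 0.0300894 = 0.794033 m (along the plate) below the hinge at the top edge, so the moment about the hinge is M = F × 0.794033 = 385.038 × 0.794033 = 305.733 kN·m.

M ≈ 305.7 kN·m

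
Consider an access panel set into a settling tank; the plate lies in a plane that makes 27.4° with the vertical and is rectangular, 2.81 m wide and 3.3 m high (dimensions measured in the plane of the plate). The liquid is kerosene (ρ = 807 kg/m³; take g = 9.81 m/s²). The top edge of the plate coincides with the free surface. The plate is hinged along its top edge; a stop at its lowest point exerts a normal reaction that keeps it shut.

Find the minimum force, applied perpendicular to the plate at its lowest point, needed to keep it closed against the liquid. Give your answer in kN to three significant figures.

P ≈ 71.7 kN

γ = ρg = 807 × 9.81 / 1000 = 7.91667 kN/m³.
The plate makes 27.4° with the vertical, i.e. θ = 90° − 27.4° = 62.6° to the horizontal. Measuring y along the incline from the free-surface line, vertical depth h = y·sinθ with sinθ = 0.887815.
The centroid lies 3.3/2 = 1.65 m below the top edge, so y_c = 1.65 m and h_c = 1.65 × 0.887815 = 1.46489 m.
A = 2.81 × 3.3 = 9.273 m².
Resultant F = γ·h_c·A = 7.91667 × 1.46489 × 9.273 = 107.539 kN.
I_c = b·h³/12 = 2.81 × 3.3³/12 = 8.41525 m⁴.
Centre of pressure: y_p = y_c + I_c/(y_c·A) = 1.65 + 8.41525/(1.65 × 9.273) = 1.65 + 0.55 = 2.2 m along the plane.
The resultant acts 1.65 + 0.55 = 2.2 m (along the plate) below the hinge at the top edge, so the moment about the hinge is M = F × 2.2 = 107.539 × 2.2 = 236.586 kN·m.
A normal force at the bottom, 3.3 m from the hinge, must supply this moment: P = 236.586/3.3 = 71.6927 kN.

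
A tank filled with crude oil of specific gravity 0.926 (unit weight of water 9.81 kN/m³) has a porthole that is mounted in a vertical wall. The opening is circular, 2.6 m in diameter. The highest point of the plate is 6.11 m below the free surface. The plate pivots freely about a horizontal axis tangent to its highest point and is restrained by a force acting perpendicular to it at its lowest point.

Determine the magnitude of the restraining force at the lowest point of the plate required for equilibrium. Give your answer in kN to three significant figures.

γ = 0.926 × 9.81 = 9.08406 kN/m³.
The centroid is at the centre, 1.3 m below the top of the plate, so the centroid depth is h_c = 6.11 + 1.3 = 7.41 m.
A = π(1.3)² = 5.30929 m².
Resultant F = γ·h_c·A = 9.08406 × 7.41 × 5.30929 = 357.384 kN.
I_c = πr⁴/4 = π × 1.3⁴/4 = 2.24318 m⁴.
Centre of pressure: y_p = y_c + I_c/(y_c·A) = 7.41 + 2.24318/(7.41 × 5.30929) = 7.41 + 0.0570177 = 7.46702 m along the plane.
The resultant acts 1.3 + 0.0570177 = 1.35702 m (along the plate) below the hinge at the top edge, so the moment about the hinge is M = F × 1.35702 = 357.384 × 1.35702 = 484.977 kN·m.
A normal force at the bottom, 2.6 m from the hinge, must supply this moment: P = 484.977/2.6 = 186.53 kN.

P ≈ 187 kN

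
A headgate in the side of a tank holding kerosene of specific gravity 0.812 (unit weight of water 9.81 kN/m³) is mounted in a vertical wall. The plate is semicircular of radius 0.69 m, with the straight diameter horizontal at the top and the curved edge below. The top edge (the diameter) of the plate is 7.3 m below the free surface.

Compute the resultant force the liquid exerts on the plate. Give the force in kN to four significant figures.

F ≈ 45.23 kN

γ = 0.812 × 9.81 = 7.96572 kN/m³.
The centroid of a semicircle lies 4r/(3π) = 0.292845 m from the diameter, here below the top edge, so the centroid depth is h_c = 7.3 + 0.292845 = 7.59284 m.
A = πr²/2 = π × 0.69²/2 = 0.747856 m².
Resultant F = γ·h_c·A = 7.96572 × 7.59284 × 0.747856 = 45.2322 kN.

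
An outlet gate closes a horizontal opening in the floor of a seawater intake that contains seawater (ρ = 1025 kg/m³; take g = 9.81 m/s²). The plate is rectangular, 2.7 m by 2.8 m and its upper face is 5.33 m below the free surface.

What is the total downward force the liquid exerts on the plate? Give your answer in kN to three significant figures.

F ≈ 405 kN

γ = ρg = 1025 × 9.81 / 1000 = 10.05525 kN/m³.
The plate is horizontal, so pressure is uniform at p = γ·h = 10.05525 × 5.33 = 53.5945 kN/m².
A = 2.7 × 2.8 = 7.56 m².
F = p·A = 53.5945 × 7.56 = 405.174 kN.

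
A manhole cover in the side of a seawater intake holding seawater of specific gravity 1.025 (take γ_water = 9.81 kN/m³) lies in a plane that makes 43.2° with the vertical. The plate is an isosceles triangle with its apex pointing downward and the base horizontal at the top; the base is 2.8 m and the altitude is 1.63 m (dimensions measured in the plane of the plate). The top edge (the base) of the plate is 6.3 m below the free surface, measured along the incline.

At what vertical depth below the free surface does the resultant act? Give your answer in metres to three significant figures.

γ = 1.025 × 9.81 = 10.05525 kN/m³.
The plate makes 43.2° with the vertical, i.e. θ = 90° − 43.2° = 46.8° to the horizontal. Measuring y along the incline from the free-surface line, vertical depth h = y·sinθ with sinθ = 0.728969.
With the apex down, the centroid sits h/3 = 1.63/3 = 0.543333 m below the base (the top edge), so y_c = 6.3 + 0.543333 = 6.84333 m and h_c = 6.84333 × 0.728969 = 4.98858 m.
A = ½ × 2.8 × 1.63 = 2.282 m².
Resultant F = γ·h_c·A = 10.05525 × 4.98858 × 2.282 = 114.468 kN.
I_c = b·h³/36 = 2.8 × 1.63³/36 = 0.336836 m⁴.
Centre of pressure: y_p = y_c + I_c/(y_c·A) = 6.84333 + 0.336836/(6.84333 × 2.282) = 6.84333 + 0.0215693 = 6.8649 m along the plane.
Vertically, h_p = y_p·sinθ = 6.8649 × 0.728969 = 5.0043 m.

h_p = 5.00 m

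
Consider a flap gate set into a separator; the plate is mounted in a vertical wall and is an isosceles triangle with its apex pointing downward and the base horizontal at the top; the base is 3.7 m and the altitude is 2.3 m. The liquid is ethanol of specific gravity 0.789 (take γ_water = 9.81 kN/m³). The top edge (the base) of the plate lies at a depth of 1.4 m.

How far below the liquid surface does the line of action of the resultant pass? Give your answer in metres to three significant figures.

h_p = 2.30 m

γ = 0.789 × 9.81 = 7.74009 kN/m³.
With the apex down, the centroid sits h/3 = 2.3/3 = 0.766667 m below the base (the top edge), so the centroid depth is h_c = 1.4 + 0.766667 = 2.16667 m.
A = ½ × 3.7 × 2.3 = 4.255 m².
Resultant F = γ·h_c·A = 7.74009 × 2.16667 × 4.255 = 71.3573 kN.
I_c = b·h³/36 = 3.7 × 2.3³/36 = 1.2505 m⁴.
Centre of pressure: y_p = y_c + I_c/(y_c·A) = 2.16667 + 1.2505/(2.16667 × 4.255) = 2.16667 + 0.135641 = 2.30231 m along the plane.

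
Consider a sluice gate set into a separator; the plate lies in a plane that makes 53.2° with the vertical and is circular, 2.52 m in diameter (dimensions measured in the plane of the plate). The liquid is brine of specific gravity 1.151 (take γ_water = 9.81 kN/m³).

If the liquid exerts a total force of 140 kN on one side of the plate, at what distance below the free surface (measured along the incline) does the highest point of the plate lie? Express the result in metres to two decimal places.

y_top ≈ 2.89 m

γ = 1.151 × 9.81 = 11.29131 kN/m³.
A = π(1.26)² = 4.98759 m².
From F = γ·h_c·A, the centroid depth is h_c = 140/(11.29131 × 4.98759) = 2.48595 m.
The plate makes 53.2° with the vertical, i.e. θ = 90° − 53.2° = 36.8° to the horizontal. Measuring y along the incline from the free-surface line, vertical depth h = y·sinθ with sinθ = 0.599024.
Along the incline, y_c = h_c/sinθ = 2.48595/0.599024 = 4.15 m.
The centroid is at the centre, 1.26 m below the top of the plate, so the highest point sits at y_top = 4.15 − 1.26 = 2.89 m along the incline.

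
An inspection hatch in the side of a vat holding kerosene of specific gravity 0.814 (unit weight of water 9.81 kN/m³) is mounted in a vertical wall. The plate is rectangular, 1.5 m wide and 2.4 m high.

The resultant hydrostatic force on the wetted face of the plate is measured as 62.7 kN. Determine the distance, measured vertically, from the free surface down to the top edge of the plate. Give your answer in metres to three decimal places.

γ = 0.814 × 9.81 = 7.98534 kN/m³.
A = 1.5 × 2.4 = 3.6 m².
From F = γ·h_c·A, the centroid depth is h_c = 62.7/(7.98534 × 3.6) = 2.18108 m.
The centroid lies 2.4/2 = 1.2 m below the top edge, so the top edge sits at h_top = 2.18108 − 1.2 = 0.98108 m below the surface.

d_top ≈ 0.981 m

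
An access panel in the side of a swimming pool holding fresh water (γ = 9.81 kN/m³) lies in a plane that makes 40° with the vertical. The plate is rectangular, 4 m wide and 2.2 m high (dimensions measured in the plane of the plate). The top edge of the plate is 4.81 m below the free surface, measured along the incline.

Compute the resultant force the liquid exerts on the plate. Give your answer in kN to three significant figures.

F ≈ 391 kN

γ = 9.81 kN/m³.
The plate makes 40° with the vertical, i.e. θ = 90° − 40° = 50° to the horizontal. Measuring y along the incline from the free-surface line, vertical depth h = y·sinθ with sinθ = 0.766044.
The centroid lies 2.2/2 = 1.1 m below the top edge, so y_c = 4.81 + 1.1 = 5.91 m and h_c = 5.91 × 0.766044 = 4.52732 m.
A = 4 × 2.2 = 8.8 m².
Resultant F = γ·h_c·A = 9.81 × 4.52732 × 8.8 = 390.834 kN.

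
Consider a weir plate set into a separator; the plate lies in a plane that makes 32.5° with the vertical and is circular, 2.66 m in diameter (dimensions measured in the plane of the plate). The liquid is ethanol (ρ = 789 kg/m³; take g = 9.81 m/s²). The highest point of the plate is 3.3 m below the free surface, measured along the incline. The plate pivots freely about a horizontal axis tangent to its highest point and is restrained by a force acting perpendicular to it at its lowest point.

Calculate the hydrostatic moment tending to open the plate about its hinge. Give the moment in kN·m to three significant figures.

M ≈ 239 kN·m

γ = ρg = 789 × 9.81 / 1000 = 7.74009 kN/m³.
The plate makes 32.5° with the vertical, i.e. θ = 90° − 32.5° = 57.5° to the horizontal. Measuring y along the incline from the free-surface line, vertical depth h = y·sinθ with sinθ = 0.843391.
The centroid is at the centre, 1.33 m below the top of the plate, so y_c = 3.3 + 1.33 = 4.63 m and h_c = 4.63 × 0.843391 = 3.9049 m.
A = π(1.33)² = 5.55716 m².
Resultant F = γ·h_c·A = 7.74009 × 3.9049 × 5.55716 = 167.961 kN.
I_c = πr⁴/4 = π × 1.33⁴/4 = 2.45752 m⁴.
Centre of pressure: y_p = y_c + I_c/(y_c·A) = 4.63 + 2.45752/(4.63 × 5.55716) = 4.63 + 0.0955132 = 4.72551 m along the plane.
The resultant acts 1.33 + 0.0955132 = 1.42551 m (along the plate) below the hinge at the top edge, so the moment about the hinge is M = F × 1.42551 = 167.961 × 1.42551 = 239.43 kN·m.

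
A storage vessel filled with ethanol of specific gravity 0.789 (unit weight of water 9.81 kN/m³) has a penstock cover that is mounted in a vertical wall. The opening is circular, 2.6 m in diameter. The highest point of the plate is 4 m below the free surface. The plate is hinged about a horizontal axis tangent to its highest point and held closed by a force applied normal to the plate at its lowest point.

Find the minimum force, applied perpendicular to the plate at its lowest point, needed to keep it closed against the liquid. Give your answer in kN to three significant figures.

γ = 0.789 × 9.81 = 7.74009 kN/m³.
The centroid is at the centre, 1.3 m below the top of the plate, so the centroid depth is h_c = 4 + 1.3 = 5.3 m.
A = π(1.3)² = 5.30929 m².
Resultant F = γ·h_c·A = 7.74009 × 5.3 × 5.30929 = 217.8 kN.
I_c = πr⁴/4 = π × 1.3⁴/4 = 2.24318 m⁴.
Centre of pressure: y_p = y_c + I_c/(y_c·A) = 5.3 + 2.24318/(5.3 × 5.30929) = 5.3 + 0.0797172 = 5.37972 m along the plane.
The resultant acts 1.3 + 0.0797172 = 1.37972 m (along the plate) below the hinge at the top edge, so the moment about the hinge is M = F × 1.37972 = 217.8 × 1.37972 = 300.503 kN·m.
A normal force at the bottom, 2.6 m from the hinge, must supply this moment: P = 300.503/2.6 = 115.578 kN.

P ≈ 116 kN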